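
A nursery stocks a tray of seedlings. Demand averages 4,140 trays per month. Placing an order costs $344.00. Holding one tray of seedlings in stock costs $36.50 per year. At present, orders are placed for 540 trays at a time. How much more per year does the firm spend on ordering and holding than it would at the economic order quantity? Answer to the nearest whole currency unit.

Extra cost ≈ $6,182 per year

Annual demand D = 4,140 × 12 = 49,680.
EOQ = √(2DS/H) = √(2 × 49,680 × 344 / 36.5) ≈ 967.70.
Cost at Q* = (D/Q*)S + (Q*/2)H = √(2DSH) ≈ $35,320.87.
Cost at Q = 540: (49,680/540)×344 + (540/2)×36.5 = $31,648.00 + $9,855.00 = $41,503.00.
Excess = $41,503.00 − $35,320.87 = $6,182.13.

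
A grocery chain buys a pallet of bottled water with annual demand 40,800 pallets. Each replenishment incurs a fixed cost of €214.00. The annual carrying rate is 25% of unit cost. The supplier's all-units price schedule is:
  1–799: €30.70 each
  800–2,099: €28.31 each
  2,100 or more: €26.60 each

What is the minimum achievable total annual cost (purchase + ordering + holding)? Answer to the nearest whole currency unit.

Holding cost per unit per year at price C is H = 0.25·C.
For each price level, check whether its EOQ is feasible; otherwise the best quantity at that price is the breakpoint.
Tier 1 (€30.70): EOQ = 1508.4 exceeds tier's upper bound 799, so this tier is dominated.
EOQ at €28.31 = 1570.8 (feasible in tier 2): TC = 40,800×€28.31 + (40,800/1570.8)×214 + (1570.8/2)×0.25×€28.31 = €1,166,165.11.
EOQ at €26.60 = 1620.5 < 2100, so use break Q=2100: TC = 40,800×€26.60 + (40,800/2100.0)×214 + (2100.0/2)×0.25×€26.60 = €1,096,420.21.
Lowest total cost among the candidates is at Q = 2100.0.

TC* ≈ €1,096,420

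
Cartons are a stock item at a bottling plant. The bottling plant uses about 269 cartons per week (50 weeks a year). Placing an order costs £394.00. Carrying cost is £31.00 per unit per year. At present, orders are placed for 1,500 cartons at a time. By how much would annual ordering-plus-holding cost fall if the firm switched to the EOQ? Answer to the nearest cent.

Annual demand D = 269 × 50 = 13,450.
EOQ = √(2DS/H) = √(2 × 13,450 × 394 / 31) ≈ 584.71.
Cost at Q* = (D/Q*)S + (Q*/2)H = √(2DSH) ≈ £18,126.13.
Cost at Q = 1,500: (13,450/1,500)×394 + (1,500/2)×31 = £3,532.87 + £23,250.00 = £26,782.87.
Excess = £26,782.87 − £18,126.13 = £8,656.74.

Extra cost ≈ £8,656.74 per year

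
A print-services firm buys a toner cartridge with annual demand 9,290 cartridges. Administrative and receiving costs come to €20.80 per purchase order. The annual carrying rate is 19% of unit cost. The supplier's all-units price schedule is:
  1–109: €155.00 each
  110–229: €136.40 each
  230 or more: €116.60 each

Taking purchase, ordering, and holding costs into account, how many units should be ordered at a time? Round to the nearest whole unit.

Holding cost per unit per year at price C is H = 0.19·C.
Evaluate total cost at each tier's feasible EOQ or, if the EOQ is below the tier, at the tier's minimum quantity.
Tier 1 (€155.00): EOQ = 114.6 exceeds tier's upper bound 109, so this tier is dominated.
EOQ at €136.40 = 122.1 (feasible in tier 2): TC = 9,290×€136.40 + (9,290/122.1)×20.8 + (122.1/2)×0.19×€136.40 = €1,270,320.74.
EOQ at €116.60 = 132.1 < 230, so use break Q=230: TC = 9,290×€116.60 + (9,290/230.0)×20.8 + (230.0/2)×0.19×€116.60 = €1,086,601.85.
Lowest total cost is €1,086,601.85 at Q = 230.0.

Q* ≈ 230 cartridges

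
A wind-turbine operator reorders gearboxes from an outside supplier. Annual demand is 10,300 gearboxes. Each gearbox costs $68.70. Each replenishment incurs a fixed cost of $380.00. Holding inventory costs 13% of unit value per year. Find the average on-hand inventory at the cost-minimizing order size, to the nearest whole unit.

Holding cost H = 0.13 × $68.70 = $8.9310 per unit per year.
The optimal lot size = √(2DS/H) = √(2 × 10,300 × 380 / 8.931) ≈ 936.21.
Average inventory = Q*/2 ≈ 936.21 / 2 = 468.107.

Average inventory ≈ 468 gearboxes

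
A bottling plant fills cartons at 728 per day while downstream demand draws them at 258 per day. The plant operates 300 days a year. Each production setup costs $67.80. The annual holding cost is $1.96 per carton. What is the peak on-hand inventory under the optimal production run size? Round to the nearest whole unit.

I_max ≈ 1,859 cartons

Annual demand D = 258 × 300 = 77,400.
Production build-up factor (1 − d/p) = 1 − 258/728 = 0.6456.
Q* = √(2DS / (H(1 − d/p))) = √(2 × 77,400 × 67.8 / (1.96 × 0.6456)).
= √(10,495,440 / 1.2654) ≈ 2879.977.
Maximum inventory = Q*(1 − d/p) = 2879.977 × 0.6456 ≈ 1859.326.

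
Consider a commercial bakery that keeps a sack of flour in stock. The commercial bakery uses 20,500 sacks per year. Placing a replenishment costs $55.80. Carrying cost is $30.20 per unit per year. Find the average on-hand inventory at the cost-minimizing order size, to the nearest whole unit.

Average inventory ≈ 138 sacks

EOQ = √(2DS/H) = √(2 × 20,500 × 55.8 / 30.2) ≈ 275.24.
Average inventory = Q*/2 ≈ 275.24 / 2 = 137.618.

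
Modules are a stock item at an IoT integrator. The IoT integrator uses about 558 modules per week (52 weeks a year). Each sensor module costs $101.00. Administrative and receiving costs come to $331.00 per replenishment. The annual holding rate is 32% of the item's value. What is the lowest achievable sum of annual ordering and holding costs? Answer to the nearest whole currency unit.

Annual demand D = 558 × 52 = 29,016.
Holding cost H = 0.32 × $101.00 = $32.3200 per unit per year.
Q* = √(2DS/H) = √(2 × 29,016 × 331 / 32.32) ≈ 770.92.
At the optimum the two cost components are equal, so total cost = 2·(Q*/2)H = Q*·H.
Minimum total = √(2DSH) = √(2 × 29,016 × 331 × 32.32) ≈ 24916.294.

TC* ≈ $24,916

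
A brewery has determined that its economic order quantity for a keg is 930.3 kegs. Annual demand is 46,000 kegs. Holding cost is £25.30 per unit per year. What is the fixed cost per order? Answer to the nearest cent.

Squaring Q* = √(2DS/H) gives Q*² = 2DS/H.
From Q* = √(2DS/H): S = Q*²H / (2D) = 930.3² × 25.3 / (2 × 46,000) = 238.0010.

S ≈ £238.00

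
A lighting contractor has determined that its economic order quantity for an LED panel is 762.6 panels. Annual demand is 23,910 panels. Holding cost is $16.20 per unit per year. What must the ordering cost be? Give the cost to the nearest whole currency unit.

Squaring Q* = √(2DS/H) gives Q*² = 2DS/H.
From Q* = √(2DS/H): S = Q*²H / (2D) = 762.6² × 16.2 / (2 × 23,910) = 197.0149.

S ≈ $197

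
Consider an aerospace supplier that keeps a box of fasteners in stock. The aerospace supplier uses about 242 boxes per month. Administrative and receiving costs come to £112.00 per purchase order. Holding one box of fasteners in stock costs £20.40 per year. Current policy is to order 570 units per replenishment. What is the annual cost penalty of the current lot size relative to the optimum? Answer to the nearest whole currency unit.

Annual demand D = 242 × 12 = 2,904.
EOQ = √(2DS/H) = √(2 × 2,904 × 112 / 20.4) ≈ 178.57.
Cost at Q* = (D/Q*)S + (Q*/2)H = √(2DSH) ≈ £3,642.82.
Cost at Q = 570: (2,904/570)×112 + (570/2)×20.4 = £570.61 + £5,814.00 = £6,384.61.
Excess = £6,384.61 − £3,642.82 = £2,741.79.

Extra cost ≈ £2,742 per year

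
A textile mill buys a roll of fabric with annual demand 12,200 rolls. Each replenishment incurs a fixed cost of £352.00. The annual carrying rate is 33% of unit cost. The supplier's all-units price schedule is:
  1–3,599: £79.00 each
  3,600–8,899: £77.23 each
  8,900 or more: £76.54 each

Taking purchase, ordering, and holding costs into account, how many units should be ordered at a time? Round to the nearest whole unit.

Q* ≈ 574 rolls

Holding cost per unit per year at price C is H = 0.33·C.
For each price level, check whether its EOQ is feasible; otherwise the best quantity at that price is the breakpoint.
EOQ at £79.00 = 574.0 (feasible in tier 1): TC = 12,200×£79.00 + (12,200/574.0)×352 + (574.0/2)×0.33×£79.00 = £978,763.62.
EOQ at £77.23 = 580.5 < 3600, so use break Q=3600: TC = 12,200×£77.23 + (12,200/3600.0)×352 + (3600.0/2)×0.33×£77.23 = £989,273.51.
EOQ at £76.54 = 583.1 < 8900, so use break Q=8900: TC = 12,200×£76.54 + (12,200/8900.0)×352 + (8900.0/2)×0.33×£76.54 = £1,046,669.51.
Lowest total cost is £978,763.62 at Q = 574.0.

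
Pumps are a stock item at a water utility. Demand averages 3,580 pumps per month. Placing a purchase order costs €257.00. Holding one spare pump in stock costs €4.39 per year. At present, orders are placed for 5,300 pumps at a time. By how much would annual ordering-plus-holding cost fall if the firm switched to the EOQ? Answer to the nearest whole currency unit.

Annual demand D = 3,580 × 12 = 42,960.
EOQ = √(2DS/H) = √(2 × 42,960 × 257 / 4.39) ≈ 2242.75.
Cost at Q* = (D/Q*)S + (Q*/2)H = √(2DSH) ≈ €9,845.69.
Cost at Q = 5,300: (42,960/5,300)×257 + (5,300/2)×4.39 = €2,083.15 + €11,633.50 = €13,716.65.
Excess = €13,716.65 − €9,845.69 = €3,870.97.

Extra cost ≈ €3,871 per year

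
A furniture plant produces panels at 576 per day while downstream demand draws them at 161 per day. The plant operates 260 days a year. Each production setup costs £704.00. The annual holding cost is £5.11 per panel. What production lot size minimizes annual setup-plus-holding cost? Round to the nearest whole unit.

Q* ≈ 4,001 panels

Annual demand D = 161 × 260 = 41,860.
Production build-up factor (1 − d/p) = 1 − 161/576 = 0.7205.
Q* = √(2DS / (H(1 − d/p))) = √(2 × 41,860 × 704 / (5.11 × 0.7205)).
= √(58,938,880 / 3.6817) ≈ 4001.084.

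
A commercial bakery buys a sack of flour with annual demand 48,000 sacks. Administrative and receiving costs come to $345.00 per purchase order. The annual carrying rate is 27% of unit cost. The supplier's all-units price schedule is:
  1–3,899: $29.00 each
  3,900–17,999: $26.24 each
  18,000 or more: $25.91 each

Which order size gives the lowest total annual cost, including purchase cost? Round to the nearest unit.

Holding cost per unit per year at price C is H = 0.27·C.
For each price level, check whether its EOQ is feasible; otherwise the best quantity at that price is the breakpoint.
EOQ at $29.00 = 2056.7 (feasible in tier 1): TC = 48,000×$29.00 + (48,000/2056.7)×345 + (2056.7/2)×0.27×$29.00 = $1,408,103.71.
EOQ at $26.24 = 2162.1 < 3900, so use break Q=3900: TC = 48,000×$26.24 + (48,000/3900.0)×345 + (3900.0/2)×0.27×$26.24 = $1,277,581.51.
EOQ at $25.91 = 2175.9 < 18000, so use break Q=18000: TC = 48,000×$25.91 + (48,000/18000.0)×345 + (18000.0/2)×0.27×$25.91 = $1,307,561.30.
Lowest total cost is $1,277,581.51 at Q = 3900.0.

Q* ≈ 3,900 sacks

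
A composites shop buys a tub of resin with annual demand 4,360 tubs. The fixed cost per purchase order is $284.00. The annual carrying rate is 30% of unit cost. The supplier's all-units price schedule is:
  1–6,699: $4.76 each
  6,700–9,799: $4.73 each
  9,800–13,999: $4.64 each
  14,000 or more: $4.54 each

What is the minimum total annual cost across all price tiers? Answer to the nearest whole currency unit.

Holding cost per unit per year at price C is H = 0.30·C.
Candidates are each tier's EOQ (if it falls in that tier) and each price-break quantity.
EOQ at $4.76 = 1316.9 (feasible in tier 1): TC = 4,360×$4.76 + (4,360/1316.9)×284 + (1316.9/2)×0.30×$4.76 = $22,634.14.
EOQ at $4.73 = 1321.1 < 6700, so use break Q=6700: TC = 4,360×$4.73 + (4,360/6700.0)×284 + (6700.0/2)×0.30×$4.73 = $25,561.26.
EOQ at $4.64 = 1333.8 < 9800, so use break Q=9800: TC = 4,360×$4.64 + (4,360/9800.0)×284 + (9800.0/2)×0.30×$4.64 = $27,177.55.
EOQ at $4.54 = 1348.4 < 14000, so use break Q=14000: TC = 4,360×$4.54 + (4,360/14000.0)×284 + (14000.0/2)×0.30×$4.54 = $29,416.85.
Lowest total cost among the candidates is at Q = 1316.9.

TC* ≈ $22,634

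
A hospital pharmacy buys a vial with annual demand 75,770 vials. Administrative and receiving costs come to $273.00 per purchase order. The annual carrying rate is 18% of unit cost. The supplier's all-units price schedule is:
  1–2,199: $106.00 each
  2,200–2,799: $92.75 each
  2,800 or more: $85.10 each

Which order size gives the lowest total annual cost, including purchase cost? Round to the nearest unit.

Q* ≈ 2,800 vials

Holding cost per unit per year at price C is H = 0.18·C.
Evaluate total cost at each tier's feasible EOQ or, if the EOQ is below the tier, at the tier's minimum quantity.
EOQ at $106.00 = 1472.5 (feasible in tier 1): TC = 75,770×$106.00 + (75,770/1472.5)×273 + (1472.5/2)×0.18×$106.00 = $8,059,715.33.
EOQ at $92.75 = 1574.2 < 2200, so use break Q=2200: TC = 75,770×$92.75 + (75,770/2200.0)×273 + (2200.0/2)×0.18×$92.75 = $7,055,434.37.
EOQ at $85.10 = 1643.4 < 2800, so use break Q=2800: TC = 75,770×$85.10 + (75,770/2800.0)×273 + (2800.0/2)×0.18×$85.10 = $6,476,859.78.
Lowest total cost is $6,476,859.78 at Q = 2800.0.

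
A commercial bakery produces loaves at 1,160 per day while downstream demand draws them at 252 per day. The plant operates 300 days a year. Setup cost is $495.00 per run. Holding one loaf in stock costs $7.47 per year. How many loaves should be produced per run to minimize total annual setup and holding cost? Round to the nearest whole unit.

Annual demand D = 252 × 300 = 75,600.
Production build-up factor (1 − d/p) = 1 − 252/1,160 = 0.7828.
Q* = √(2DS / (H(1 − d/p))) = √(2 × 75,600 × 495 / (7.47 × 0.7828)).
= √(74,844,000 / 5.8472) ≈ 3577.703.

Q* ≈ 3,578 loaves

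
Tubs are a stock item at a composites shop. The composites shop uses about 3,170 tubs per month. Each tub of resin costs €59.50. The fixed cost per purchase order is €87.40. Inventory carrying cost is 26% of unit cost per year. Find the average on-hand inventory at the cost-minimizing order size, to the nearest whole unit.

Average inventory ≈ 328 tubs

Annual demand D = 3,170 × 12 = 38,040.
Holding cost H = 0.26 × €59.50 = €15.4700 per unit per year.
EOQ = √(2DS/H) = √(2 × 38,040 × 87.4 / 15.47) ≈ 655.61.
Average inventory = Q*/2 ≈ 655.61 / 2 = 327.805.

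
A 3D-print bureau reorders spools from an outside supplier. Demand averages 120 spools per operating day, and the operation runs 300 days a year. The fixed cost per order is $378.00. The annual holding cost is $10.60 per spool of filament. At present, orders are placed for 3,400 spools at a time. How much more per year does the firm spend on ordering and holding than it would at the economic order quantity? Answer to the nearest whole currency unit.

Annual demand D = 120 × 300 = 36,000.
EOQ = √(2DS/H) = √(2 × 36,000 × 378 / 10.6) ≈ 1602.36.
Cost at Q* = (D/Q*)S + (Q*/2)H = √(2DSH) ≈ $16,984.98.
Cost at Q = 3,400: (36,000/3,400)×378 + (3,400/2)×10.6 = $4,002.35 + $18,020.00 = $22,022.35.
Excess = $22,022.35 − $16,984.98 = $5,037.37.

Extra cost ≈ $5,037 per year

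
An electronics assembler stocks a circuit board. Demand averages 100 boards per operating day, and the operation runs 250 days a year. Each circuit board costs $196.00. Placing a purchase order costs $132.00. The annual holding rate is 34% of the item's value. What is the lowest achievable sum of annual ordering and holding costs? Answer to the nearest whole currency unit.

TC* ≈ $20,972

Annual demand D = 100 × 250 = 25,000.
Holding cost H = 0.34 × $196.00 = $66.6400 per unit per year.
The optimal lot size = √(2DS/H) = √(2 × 25,000 × 132 / 66.64) ≈ 314.71.
At the optimum the two cost components are equal, so total cost = 2·(Q*/2)H = Q*·H.
Minimum total = √(2DSH) = √(2 × 25,000 × 132 × 66.64) ≈ 20971.981.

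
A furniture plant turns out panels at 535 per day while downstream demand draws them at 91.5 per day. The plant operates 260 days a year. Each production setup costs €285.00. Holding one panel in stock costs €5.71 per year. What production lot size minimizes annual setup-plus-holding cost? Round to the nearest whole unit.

Q* ≈ 1,693 panels

Annual demand D = 91.5 × 260 = 23,790.
Production build-up factor (1 − d/p) = 1 − 91.5/535 = 0.8290.
Q* = √(2DS / (H(1 − d/p))) = √(2 × 23,790 × 285 / (5.71 × 0.8290)).
= √(13,560,300 / 4.7334) ≈ 1692.570.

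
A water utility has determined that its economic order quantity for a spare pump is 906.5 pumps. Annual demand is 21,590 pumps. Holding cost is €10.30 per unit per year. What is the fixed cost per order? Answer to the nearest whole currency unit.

Squaring Q* = √(2DS/H) gives Q*² = 2DS/H.
From Q* = √(2DS/H): S = Q*²H / (2D) = 906.5² × 10.3 / (2 × 21,590) = 196.0154.

S ≈ €196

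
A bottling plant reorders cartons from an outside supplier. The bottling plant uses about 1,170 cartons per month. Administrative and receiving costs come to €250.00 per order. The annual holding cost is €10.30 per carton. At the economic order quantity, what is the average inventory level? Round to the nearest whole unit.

Average inventory ≈ 413 cartons

Annual demand D = 1,170 × 12 = 14,040.
The optimal lot size = √(2DS/H) = √(2 × 14,040 × 250 / 10.3) ≈ 825.56.
Average inventory = Q*/2 ≈ 825.56 / 2 = 412.781.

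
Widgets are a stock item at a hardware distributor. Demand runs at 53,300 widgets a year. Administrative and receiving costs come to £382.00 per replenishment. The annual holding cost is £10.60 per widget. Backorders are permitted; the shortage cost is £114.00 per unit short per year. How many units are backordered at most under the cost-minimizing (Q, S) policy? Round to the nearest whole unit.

S* ≈ 174 widgets

With planned backorders, Q* = √(2DS/H) · √((H+B)/B).
√(2DS/H) = √(2 × 53,300 × 382 / 10.6) = 1960.006.
√((H+B)/B) = √((10.6+114)/114) = 1.0455.
Q* ≈ 2049.104.
S* = Q* · H/(H+B) = 2049.104 × 10.6/124.6 ≈ 174.322.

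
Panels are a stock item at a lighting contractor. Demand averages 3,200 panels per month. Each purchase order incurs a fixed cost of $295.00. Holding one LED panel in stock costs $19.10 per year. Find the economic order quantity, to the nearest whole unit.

Q* ≈ 1,089 panels

Annual demand D = 3,200 × 12 = 38,400.
EOQ = √(2DS / H) = √(2 × 38,400 × 295 / 19.1).
= √(22,656,000 / 19.1) = √1,186,178.0105 ≈ 1089.118.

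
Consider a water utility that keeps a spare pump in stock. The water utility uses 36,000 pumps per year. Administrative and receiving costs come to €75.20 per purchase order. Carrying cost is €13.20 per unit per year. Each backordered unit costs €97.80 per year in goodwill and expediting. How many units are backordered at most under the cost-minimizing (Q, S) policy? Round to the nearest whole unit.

S* ≈ 81 pumps

With planned backorders, Q* = √(2DS/H) · √((H+B)/B).
√(2DS/H) = √(2 × 36,000 × 75.2 / 13.2) = 640.454.
√((H+B)/B) = √((13.2+97.8)/97.8) = 1.0653.
Q* ≈ 682.308.
S* = Q* · H/(H+B) = 682.308 × 13.2/111 ≈ 81.139.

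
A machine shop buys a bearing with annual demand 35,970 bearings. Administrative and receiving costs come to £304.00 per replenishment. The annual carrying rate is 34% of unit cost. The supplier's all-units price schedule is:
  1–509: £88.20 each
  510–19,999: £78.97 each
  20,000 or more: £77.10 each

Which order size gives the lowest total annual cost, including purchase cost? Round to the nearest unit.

Q* ≈ 903 bearings

Holding cost per unit per year at price C is H = 0.34·C.
Candidates are each tier's EOQ (if it falls in that tier) and each price-break quantity.
Tier 1 (£88.20): EOQ = 854.0 exceeds tier's upper bound 509, so this tier is dominated.
EOQ at £78.97 = 902.5 (feasible in tier 2): TC = 35,970×£78.97 + (35,970/902.5)×304 + (902.5/2)×0.34×£78.97 = £2,864,783.08.
EOQ at £77.10 = 913.4 < 20000, so use break Q=20000: TC = 35,970×£77.10 + (35,970/20000.0)×304 + (20000.0/2)×0.34×£77.10 = £3,035,973.74.
Lowest total cost is £2,864,783.08 at Q = 902.5.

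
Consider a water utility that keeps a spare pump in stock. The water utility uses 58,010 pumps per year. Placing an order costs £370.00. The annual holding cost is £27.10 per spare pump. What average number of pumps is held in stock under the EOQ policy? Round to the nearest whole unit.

EOQ = √(2DS/H) = √(2 × 58,010 × 370 / 27.1) ≈ 1258.59.
Average inventory = Q*/2 ≈ 1258.59 / 2 = 629.293.

Average inventory ≈ 629 pumps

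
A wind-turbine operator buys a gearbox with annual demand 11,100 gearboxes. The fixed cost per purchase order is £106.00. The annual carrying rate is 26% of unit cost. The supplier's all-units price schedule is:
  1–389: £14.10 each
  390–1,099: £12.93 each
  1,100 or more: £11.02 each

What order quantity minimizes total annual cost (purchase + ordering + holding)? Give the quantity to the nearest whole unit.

Holding cost per unit per year at price C is H = 0.26·C.
Evaluate total cost at each tier's feasible EOQ or, if the EOQ is below the tier, at the tier's minimum quantity.
Tier 1 (£14.10): EOQ = 801.2 exceeds tier's upper bound 389, so this tier is dominated.
EOQ at £12.93 = 836.6 (feasible in tier 2): TC = 11,100×£12.93 + (11,100/836.6)×106 + (836.6/2)×0.26×£12.93 = £146,335.65.
EOQ at £11.02 = 906.3 < 1100, so use break Q=1100: TC = 11,100×£11.02 + (11,100/1100.0)×106 + (1100.0/2)×0.26×£11.02 = £124,967.50.
Lowest total cost is £124,967.50 at Q = 1100.0.

Q* ≈ 1,100 gearboxes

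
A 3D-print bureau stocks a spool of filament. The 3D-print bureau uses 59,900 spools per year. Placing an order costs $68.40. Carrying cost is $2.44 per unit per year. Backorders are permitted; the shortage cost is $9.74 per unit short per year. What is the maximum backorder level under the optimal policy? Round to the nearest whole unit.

With planned backorders, Q* = √(2DS/H) · √((H+B)/B).
√(2DS/H) = √(2 × 59,900 × 68.4 / 2.44) = 1832.574.
√((H+B)/B) = √((2.44+9.74)/9.74) = 1.1183.
Q* ≈ 2049.301.
S* = Q* · H/(H+B) = 2049.301 × 2.44/12.18 ≈ 410.533.

S* ≈ 411 spools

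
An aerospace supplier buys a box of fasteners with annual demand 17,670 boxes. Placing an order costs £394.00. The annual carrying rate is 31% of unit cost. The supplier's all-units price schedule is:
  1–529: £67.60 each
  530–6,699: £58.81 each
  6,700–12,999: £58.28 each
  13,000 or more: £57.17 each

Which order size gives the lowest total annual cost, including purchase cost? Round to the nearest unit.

Holding cost per unit per year at price C is H = 0.31·C.
For each price level, check whether its EOQ is feasible; otherwise the best quantity at that price is the breakpoint.
Tier 1 (£67.60): EOQ = 815.1 exceeds tier's upper bound 529, so this tier is dominated.
EOQ at £58.81 = 873.9 (feasible in tier 2): TC = 17,670×£58.81 + (17,670/873.9)×394 + (873.9/2)×0.31×£58.81 = £1,055,105.34.
EOQ at £58.28 = 877.9 < 6700, so use break Q=6700: TC = 17,670×£58.28 + (17,670/6700.0)×394 + (6700.0/2)×0.31×£58.28 = £1,091,370.48.
EOQ at £57.17 = 886.4 < 13000, so use break Q=13000: TC = 17,670×£57.17 + (17,670/13000.0)×394 + (13000.0/2)×0.31×£57.17 = £1,125,926.99.
Lowest total cost is £1,055,105.34 at Q = 873.9.

Q* ≈ 874 boxes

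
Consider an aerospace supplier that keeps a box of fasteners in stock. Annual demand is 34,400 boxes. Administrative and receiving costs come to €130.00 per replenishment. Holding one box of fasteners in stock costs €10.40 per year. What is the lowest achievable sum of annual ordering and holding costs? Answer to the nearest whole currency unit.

The optimal lot size = √(2DS/H) = √(2 × 34,400 × 130 / 10.4) ≈ 927.36.
At Q*, ordering cost (D/Q*)S equals holding cost (Q*/2)H, each = √(DSH/2).
Minimum total = √(2DSH) = √(2 × 34,400 × 130 × 10.4) ≈ 9644.563.

TC* ≈ €9,645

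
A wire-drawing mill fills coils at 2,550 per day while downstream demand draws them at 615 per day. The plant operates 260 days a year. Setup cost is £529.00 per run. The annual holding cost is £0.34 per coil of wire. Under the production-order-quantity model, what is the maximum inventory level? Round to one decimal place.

Annual demand D = 615 × 260 = 159,900.
Production build-up factor (1 − d/p) = 1 − 615/2,550 = 0.7588.
Q* = √(2DS / (H(1 − d/p))) = √(2 × 159,900 × 529 / (0.34 × 0.7588)).
= √(169,174,200 / 0.258) ≈ 25606.912.
Maximum inventory = Q*(1 − d/p) = 25606.912 × 0.7588 ≈ 19431.128.

I_max ≈ 19,431.1 coils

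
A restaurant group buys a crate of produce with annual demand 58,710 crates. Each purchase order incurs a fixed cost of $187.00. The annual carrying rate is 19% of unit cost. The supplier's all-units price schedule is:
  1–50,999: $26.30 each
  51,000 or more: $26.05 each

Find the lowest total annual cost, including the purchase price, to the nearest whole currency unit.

TC* ≈ $1,554,548

Holding cost per unit per year at price C is H = 0.19·C.
Candidates are each tier's EOQ (if it falls in that tier) and each price-break quantity.
EOQ at $26.30 = 2096.2 (feasible in tier 1): TC = 58,710×$26.30 + (58,710/2096.2)×187 + (2096.2/2)×0.19×$26.30 = $1,554,547.82.
EOQ at $26.05 = 2106.3 < 51000, so use break Q=51000: TC = 58,710×$26.05 + (58,710/51000.0)×187 + (51000.0/2)×0.19×$26.05 = $1,655,823.02.
Lowest total cost among the candidates is at Q = 2096.2.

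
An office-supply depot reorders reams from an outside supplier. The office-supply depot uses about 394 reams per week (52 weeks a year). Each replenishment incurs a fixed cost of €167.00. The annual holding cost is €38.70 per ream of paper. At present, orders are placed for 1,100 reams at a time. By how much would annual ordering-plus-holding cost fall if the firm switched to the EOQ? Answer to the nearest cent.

Annual demand D = 394 × 52 = 20,488.
EOQ = √(2DS/H) = √(2 × 20,488 × 167 / 38.7) ≈ 420.50.
Cost at Q* = (D/Q*)S + (Q*/2)H = √(2DSH) ≈ €16,273.41.
Cost at Q = 1,100: (20,488/1,100)×167 + (1,100/2)×38.7 = €3,110.45 + €21,285.00 = €24,395.45.
Excess = €24,395.45 − €16,273.41 = €8,122.04.

Extra cost ≈ €8,122.04 per year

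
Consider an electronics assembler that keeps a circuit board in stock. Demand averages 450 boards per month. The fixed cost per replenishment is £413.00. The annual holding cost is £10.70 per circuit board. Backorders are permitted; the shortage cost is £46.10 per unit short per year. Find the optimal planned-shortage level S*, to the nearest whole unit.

Annual demand D = 450 × 12 = 5,400.
With planned backorders, Q* = √(2DS/H) · √((H+B)/B).
√(2DS/H) = √(2 × 5,400 × 413 / 10.7) = 645.647.
√((H+B)/B) = √((10.7+46.1)/46.1) = 1.1100.
Q* ≈ 716.669.
S* = Q* · H/(H+B) = 716.669 × 10.7/56.8 ≈ 135.006.

S* ≈ 135 boards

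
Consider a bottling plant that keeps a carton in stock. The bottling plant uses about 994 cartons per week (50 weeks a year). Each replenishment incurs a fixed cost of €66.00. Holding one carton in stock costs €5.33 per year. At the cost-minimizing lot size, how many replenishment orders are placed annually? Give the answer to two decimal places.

Annual demand D = 994 × 50 = 49,700.
EOQ = √(2DS/H) = √(2 × 49,700 × 66 / 5.33) ≈ 1109.43.
Orders per year = D / Q* = 49,700 / 1109.43 ≈ 44.798.

N ≈ 44.80 orders per year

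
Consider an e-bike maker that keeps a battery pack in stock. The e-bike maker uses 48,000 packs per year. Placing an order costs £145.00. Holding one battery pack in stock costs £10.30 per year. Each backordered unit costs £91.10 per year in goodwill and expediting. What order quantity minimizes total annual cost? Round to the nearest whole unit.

Q* ≈ 1,226 packs

With planned backorders, Q* = √(2DS/H) · √((H+B)/B).
√(2DS/H) = √(2 × 48,000 × 145 / 10.3) = 1162.522.
√((H+B)/B) = √((10.3+91.1)/91.1) = 1.0550.
Q* ≈ 1226.481.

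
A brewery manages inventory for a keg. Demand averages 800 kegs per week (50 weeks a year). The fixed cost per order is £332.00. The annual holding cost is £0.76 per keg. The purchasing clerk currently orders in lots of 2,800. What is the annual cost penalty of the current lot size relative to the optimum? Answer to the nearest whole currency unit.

Annual demand D = 800 × 50 = 40,000.
EOQ = √(2DS/H) = √(2 × 40,000 × 332 / 0.76) ≈ 5911.63.
Cost at Q* = (D/Q*)S + (Q*/2)H = √(2DSH) ≈ £4,492.84.
Cost at Q = 2,800: (40,000/2,800)×332 + (2,800/2)×0.76 = £4,742.86 + £1,064.00 = £5,806.86.
Excess = £5,806.86 − £4,492.84 = £1,314.02.

Extra cost ≈ £1,314 per year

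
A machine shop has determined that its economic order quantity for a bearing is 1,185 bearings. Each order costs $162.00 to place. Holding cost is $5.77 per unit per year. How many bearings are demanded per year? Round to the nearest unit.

D ≈ 25,007 bearings per year

Invert the EOQ relation Q*² = 2DS/H.
From Q* = √(2DS/H): D = Q*²H / (2S) = 1,185² × 5.77 / (2 × 162) = 25007.340.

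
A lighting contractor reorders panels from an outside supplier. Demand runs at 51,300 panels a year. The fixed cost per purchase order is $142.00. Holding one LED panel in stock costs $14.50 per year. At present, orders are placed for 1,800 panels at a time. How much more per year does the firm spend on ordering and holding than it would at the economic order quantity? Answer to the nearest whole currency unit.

EOQ = √(2DS/H) = √(2 × 51,300 × 142 / 14.5) ≈ 1002.38.
Cost at Q* = (D/Q*)S + (Q*/2)H = √(2DSH) ≈ $14,534.56.
Cost at Q = 1,800: (51,300/1,800)×142 + (1,800/2)×14.5 = $4,047.00 + $13,050.00 = $17,097.00.
Excess = $17,097.00 − $14,534.56 = $2,562.44.

Extra cost ≈ $2,562 per year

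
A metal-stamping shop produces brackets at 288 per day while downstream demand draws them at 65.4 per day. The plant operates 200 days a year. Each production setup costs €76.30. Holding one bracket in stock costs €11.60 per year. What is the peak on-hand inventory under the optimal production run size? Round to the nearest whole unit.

I_max ≈ 365 brackets

Annual demand D = 65.4 × 200 = 13,080.
Production build-up factor (1 − d/p) = 1 − 65.4/288 = 0.7729.
Q* = √(2DS / (H(1 − d/p))) = √(2 × 13,080 × 76.3 / (11.6 × 0.7729)).
= √(1,996,008 / 8.9658) ≈ 471.830.
Maximum inventory = Q*(1 − d/p) = 471.830 × 0.7729 ≈ 364.685.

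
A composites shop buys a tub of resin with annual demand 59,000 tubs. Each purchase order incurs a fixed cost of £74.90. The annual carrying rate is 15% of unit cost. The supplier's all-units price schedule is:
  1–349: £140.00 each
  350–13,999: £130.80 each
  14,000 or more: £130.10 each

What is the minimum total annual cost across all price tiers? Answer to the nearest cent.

TC* ≈ £7,730,368.35

Holding cost per unit per year at price C is H = 0.15·C.
Evaluate total cost at each tier's feasible EOQ or, if the EOQ is below the tier, at the tier's minimum quantity.
Tier 1 (£140.00): EOQ = 648.7 exceeds tier's upper bound 349, so this tier is dominated.
EOQ at £130.80 = 671.2 (feasible in tier 2): TC = 59,000×£130.80 + (59,000/671.2)×74.9 + (671.2/2)×0.15×£130.80 = £7,730,368.35.
EOQ at £130.10 = 673.0 < 14000, so use break Q=14000: TC = 59,000×£130.10 + (59,000/14000.0)×74.9 + (14000.0/2)×0.15×£130.10 = £7,812,820.65.
Lowest total cost among the candidates is at Q = 671.2.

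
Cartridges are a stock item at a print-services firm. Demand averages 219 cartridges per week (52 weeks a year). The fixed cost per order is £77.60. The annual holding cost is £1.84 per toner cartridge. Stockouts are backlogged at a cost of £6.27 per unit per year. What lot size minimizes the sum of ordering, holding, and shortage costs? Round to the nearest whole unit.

Q* ≈ 1,115 cartridges

Annual demand D = 219 × 52 = 11,388.
With planned backorders, Q* = √(2DS/H) · √((H+B)/B).
√(2DS/H) = √(2 × 11,388 × 77.6 / 1.84) = 980.078.
√((H+B)/B) = √((1.84+6.27)/6.27) = 1.1373.
Q* ≈ 1114.647.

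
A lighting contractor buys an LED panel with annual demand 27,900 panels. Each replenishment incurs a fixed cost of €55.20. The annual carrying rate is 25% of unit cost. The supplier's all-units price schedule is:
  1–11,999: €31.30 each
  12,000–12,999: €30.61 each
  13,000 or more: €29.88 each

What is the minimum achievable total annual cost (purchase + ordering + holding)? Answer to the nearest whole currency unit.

TC* ≈ €878,179

Holding cost per unit per year at price C is H = 0.25·C.
Evaluate total cost at each tier's feasible EOQ or, if the EOQ is below the tier, at the tier's minimum quantity.
EOQ at €31.30 = 627.4 (feasible in tier 1): TC = 27,900×€31.30 + (27,900/627.4)×55.2 + (627.4/2)×0.25×€31.30 = €878,179.40.
EOQ at €30.61 = 634.4 < 12000, so use break Q=12000: TC = 27,900×€30.61 + (27,900/12000.0)×55.2 + (12000.0/2)×0.25×€30.61 = €900,062.34.
EOQ at €29.88 = 642.1 < 13000, so use break Q=13000: TC = 27,900×€29.88 + (27,900/13000.0)×55.2 + (13000.0/2)×0.25×€29.88 = €882,325.47.
Lowest total cost among the candidates is at Q = 627.4.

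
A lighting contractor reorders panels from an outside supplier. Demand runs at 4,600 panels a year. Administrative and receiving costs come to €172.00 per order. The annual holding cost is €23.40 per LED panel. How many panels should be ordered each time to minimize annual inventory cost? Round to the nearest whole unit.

Q* ≈ 260 panels

EOQ = √(2DS / H) = √(2 × 4,600 × 172 / 23.4).
= √(1,582,400 / 23.4) = √67,623.9316 ≈ 260.046.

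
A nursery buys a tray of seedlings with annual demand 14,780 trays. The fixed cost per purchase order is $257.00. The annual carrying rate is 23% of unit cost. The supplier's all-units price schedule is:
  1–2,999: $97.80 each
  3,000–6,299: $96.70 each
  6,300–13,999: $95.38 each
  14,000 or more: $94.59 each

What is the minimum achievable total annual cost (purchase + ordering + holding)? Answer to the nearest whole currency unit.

TC* ≈ $1,458,556

Holding cost per unit per year at price C is H = 0.23·C.
Evaluate total cost at each tier's feasible EOQ or, if the EOQ is below the tier, at the tier's minimum quantity.
EOQ at $97.80 = 581.1 (feasible in tier 1): TC = 14,780×$97.80 + (14,780/581.1)×257 + (581.1/2)×0.23×$97.80 = $1,458,556.30.
EOQ at $96.70 = 584.4 < 3000, so use break Q=3000: TC = 14,780×$96.70 + (14,780/3000.0)×257 + (3000.0/2)×0.23×$96.70 = $1,463,853.65.
EOQ at $95.38 = 588.5 < 6300, so use break Q=6300: TC = 14,780×$95.38 + (14,780/6300.0)×257 + (6300.0/2)×0.23×$95.38 = $1,479,422.14.
EOQ at $94.59 = 590.9 < 14000, so use break Q=14000: TC = 14,780×$94.59 + (14,780/14000.0)×257 + (14000.0/2)×0.23×$94.59 = $1,550,601.42.
Lowest total cost among the candidates is at Q = 581.1.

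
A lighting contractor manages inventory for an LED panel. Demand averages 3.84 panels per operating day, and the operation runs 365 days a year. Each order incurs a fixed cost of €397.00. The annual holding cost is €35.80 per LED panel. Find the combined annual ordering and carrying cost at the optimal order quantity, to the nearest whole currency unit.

TC* ≈ €6,312

Annual demand D = 3.84 × 365 = 1,401.6.
Q* = √(2DS/H) = √(2 × 1,401.6 × 397 / 35.8) ≈ 176.31.
At the optimum the two cost components are equal, so total cost = 2·(Q*/2)H = Q*·H.
Minimum total = √(2DSH) = √(2 × 1,401.6 × 397 × 35.8) ≈ 6311.954.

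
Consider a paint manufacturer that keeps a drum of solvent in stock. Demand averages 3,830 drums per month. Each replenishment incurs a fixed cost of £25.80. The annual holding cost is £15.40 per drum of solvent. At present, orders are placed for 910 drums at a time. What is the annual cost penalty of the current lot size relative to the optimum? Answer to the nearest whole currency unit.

Annual demand D = 3,830 × 12 = 45,960.
EOQ = √(2DS/H) = √(2 × 45,960 × 25.8 / 15.4) ≈ 392.42.
Cost at Q* = (D/Q*)S + (Q*/2)H = √(2DSH) ≈ £6,043.31.
Cost at Q = 910: (45,960/910)×25.8 + (910/2)×15.4 = £1,303.04 + £7,007.00 = £8,310.04.
Excess = £8,310.04 − £6,043.31 = £2,266.73.

Extra cost ≈ £2,267 per year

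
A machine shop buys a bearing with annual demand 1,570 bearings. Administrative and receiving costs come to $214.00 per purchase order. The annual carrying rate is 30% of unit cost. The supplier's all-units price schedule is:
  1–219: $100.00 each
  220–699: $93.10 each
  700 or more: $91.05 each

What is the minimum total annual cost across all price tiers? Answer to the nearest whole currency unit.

Holding cost per unit per year at price C is H = 0.30·C.
Evaluate total cost at each tier's feasible EOQ or, if the EOQ is below the tier, at the tier's minimum quantity.
EOQ at $100.00 = 149.7 (feasible in tier 1): TC = 1,570×$100.00 + (1,570/149.7)×214 + (149.7/2)×0.30×$100.00 = $161,489.86.
EOQ at $93.10 = 155.1 < 220, so use break Q=220: TC = 1,570×$93.10 + (1,570/220.0)×214 + (220.0/2)×0.30×$93.10 = $150,766.48.
EOQ at $91.05 = 156.8 < 700, so use break Q=700: TC = 1,570×$91.05 + (1,570/700.0)×214 + (700.0/2)×0.30×$91.05 = $152,988.72.
Lowest total cost among the candidates is at Q = 220.0.

TC* ≈ $150,766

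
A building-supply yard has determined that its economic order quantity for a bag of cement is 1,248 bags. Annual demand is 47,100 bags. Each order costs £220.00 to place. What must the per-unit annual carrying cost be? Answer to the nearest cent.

H ≈ £13.31

Squaring Q* = √(2DS/H) gives Q*² = 2DS/H.
From Q* = √(2DS/H): H = 2DS / Q*² = 2 × 47,100 × 220 / 1,248² = 13.3059.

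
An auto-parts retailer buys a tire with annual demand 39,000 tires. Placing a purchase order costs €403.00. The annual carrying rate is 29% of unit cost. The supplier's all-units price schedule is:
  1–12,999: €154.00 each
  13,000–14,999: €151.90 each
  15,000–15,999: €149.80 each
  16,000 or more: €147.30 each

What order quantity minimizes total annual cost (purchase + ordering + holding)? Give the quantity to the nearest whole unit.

Holding cost per unit per year at price C is H = 0.29·C.
Candidates are each tier's EOQ (if it falls in that tier) and each price-break quantity.
EOQ at €154.00 = 839.0 (feasible in tier 1): TC = 39,000×€154.00 + (39,000/839.0)×403 + (839.0/2)×0.29×€154.00 = €6,043,467.89.
EOQ at €151.90 = 844.7 < 13000, so use break Q=13000: TC = 39,000×€151.90 + (39,000/13000.0)×403 + (13000.0/2)×0.29×€151.90 = €6,211,640.50.
EOQ at €149.80 = 850.6 < 15000, so use break Q=15000: TC = 39,000×€149.80 + (39,000/15000.0)×403 + (15000.0/2)×0.29×€149.80 = €6,169,062.80.
EOQ at €147.30 = 857.8 < 16000, so use break Q=16000: TC = 39,000×€147.30 + (39,000/16000.0)×403 + (16000.0/2)×0.29×€147.30 = €6,087,418.31.
Lowest total cost is €6,043,467.89 at Q = 839.0.

Q* ≈ 839 tires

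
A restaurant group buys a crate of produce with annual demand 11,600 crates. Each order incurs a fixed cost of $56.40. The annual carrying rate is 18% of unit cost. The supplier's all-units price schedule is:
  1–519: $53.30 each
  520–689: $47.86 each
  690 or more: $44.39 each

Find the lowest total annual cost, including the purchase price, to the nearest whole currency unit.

Holding cost per unit per year at price C is H = 0.18·C.
Candidates are each tier's EOQ (if it falls in that tier) and each price-break quantity.
EOQ at $53.30 = 369.3 (feasible in tier 1): TC = 11,600×$53.30 + (11,600/369.3)×56.4 + (369.3/2)×0.18×$53.30 = $621,823.10.
EOQ at $47.86 = 389.7 < 520, so use break Q=520: TC = 11,600×$47.86 + (11,600/520.0)×56.4 + (520.0/2)×0.18×$47.86 = $558,674.00.
EOQ at $44.39 = 404.7 < 690, so use break Q=690: TC = 11,600×$44.39 + (11,600/690.0)×56.4 + (690.0/2)×0.18×$44.39 = $518,628.79.
Lowest total cost among the candidates is at Q = 690.0.

TC* ≈ $518,629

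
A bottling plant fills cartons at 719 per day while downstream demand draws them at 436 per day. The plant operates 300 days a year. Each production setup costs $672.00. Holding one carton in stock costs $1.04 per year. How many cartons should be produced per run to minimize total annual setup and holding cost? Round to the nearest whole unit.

Annual demand D = 436 × 300 = 130,800.
Production build-up factor (1 − d/p) = 1 − 436/719 = 0.3936.
Q* = √(2DS / (H(1 − d/p))) = √(2 × 130,800 × 672 / (1.04 × 0.3936)).
= √(175,795,200 / 0.4093) ≈ 20723.259.

Q* ≈ 20,723 cartons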